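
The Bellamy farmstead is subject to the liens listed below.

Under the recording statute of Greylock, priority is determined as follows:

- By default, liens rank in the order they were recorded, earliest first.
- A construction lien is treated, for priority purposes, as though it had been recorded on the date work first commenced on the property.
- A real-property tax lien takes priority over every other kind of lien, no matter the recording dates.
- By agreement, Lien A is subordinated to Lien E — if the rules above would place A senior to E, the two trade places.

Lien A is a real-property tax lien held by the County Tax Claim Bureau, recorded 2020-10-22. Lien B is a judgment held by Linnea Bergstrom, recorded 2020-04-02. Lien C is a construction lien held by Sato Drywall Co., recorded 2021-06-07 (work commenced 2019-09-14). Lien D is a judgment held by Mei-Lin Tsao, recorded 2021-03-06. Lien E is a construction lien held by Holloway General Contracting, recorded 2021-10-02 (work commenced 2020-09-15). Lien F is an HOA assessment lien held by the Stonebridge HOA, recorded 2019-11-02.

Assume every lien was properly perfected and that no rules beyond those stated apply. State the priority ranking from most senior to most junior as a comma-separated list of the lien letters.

First, effective dates: C's effective date is 2019-09-14, when work began; E relates back to 2020-09-15 (work commenced).
A is a real-property tax lien, so it outranks all other liens regardless of date.
The other liens, earliest effective date first: C (2019-09-14), F (2019-11-02), B (2020-04-02), E (2020-09-15), D (2021-03-06).
A is senior to E before the subordination, so the two trade places.

E, C, F, B, A, D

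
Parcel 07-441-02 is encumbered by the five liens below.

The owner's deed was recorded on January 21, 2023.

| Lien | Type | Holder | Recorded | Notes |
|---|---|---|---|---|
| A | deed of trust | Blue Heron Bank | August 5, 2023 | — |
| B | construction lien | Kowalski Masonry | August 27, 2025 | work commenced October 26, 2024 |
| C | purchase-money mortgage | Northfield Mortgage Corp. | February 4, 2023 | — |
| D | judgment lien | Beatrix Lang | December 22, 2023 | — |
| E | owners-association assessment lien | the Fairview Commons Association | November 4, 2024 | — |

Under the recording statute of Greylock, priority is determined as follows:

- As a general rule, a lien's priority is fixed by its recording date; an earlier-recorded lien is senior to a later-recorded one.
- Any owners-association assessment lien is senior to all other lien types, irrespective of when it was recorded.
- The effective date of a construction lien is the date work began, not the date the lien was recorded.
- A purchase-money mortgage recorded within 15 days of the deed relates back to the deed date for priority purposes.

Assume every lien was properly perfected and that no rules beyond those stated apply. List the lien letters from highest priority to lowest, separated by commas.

First, effective dates: B's effective date is October 26, 2024, when work began; C's effective date is the deed date, January 21, 2023.
As an owners-association assessment lien, E is senior to every other lien.
Remaining liens by effective date: C (January 21, 2023), A (August 5, 2023), D (December 22, 2023), B (October 26, 2024).

E, C, A, D, B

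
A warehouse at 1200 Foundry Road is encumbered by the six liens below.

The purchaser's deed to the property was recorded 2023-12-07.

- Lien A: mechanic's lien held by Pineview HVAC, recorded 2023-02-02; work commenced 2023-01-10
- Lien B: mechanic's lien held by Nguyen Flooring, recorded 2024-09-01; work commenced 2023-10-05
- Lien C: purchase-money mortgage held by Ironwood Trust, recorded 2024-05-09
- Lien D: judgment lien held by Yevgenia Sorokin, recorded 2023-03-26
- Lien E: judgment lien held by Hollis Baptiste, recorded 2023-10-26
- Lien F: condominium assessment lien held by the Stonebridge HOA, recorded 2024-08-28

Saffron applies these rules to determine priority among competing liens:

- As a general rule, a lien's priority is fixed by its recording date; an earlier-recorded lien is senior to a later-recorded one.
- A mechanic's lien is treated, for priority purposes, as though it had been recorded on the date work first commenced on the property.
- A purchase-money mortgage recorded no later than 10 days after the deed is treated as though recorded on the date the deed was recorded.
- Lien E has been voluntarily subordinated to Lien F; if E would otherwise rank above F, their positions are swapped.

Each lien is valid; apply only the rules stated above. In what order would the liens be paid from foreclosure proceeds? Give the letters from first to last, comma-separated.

A, D, B, F, C, E

First, effective dates: A is treated as recorded 2023-01-10, the work-commencement date; B is treated as recorded 2023-10-05, the work-commencement date; C missed the 10-day window (154 days after the deed), so its recording date stands.
Sorted by effective date: A (2023-01-10), D (2023-03-26), B (2023-10-05), E (2023-10-26), C (2024-05-09), F (2024-08-28).
Because E would otherwise rank above F, the subordination swaps them.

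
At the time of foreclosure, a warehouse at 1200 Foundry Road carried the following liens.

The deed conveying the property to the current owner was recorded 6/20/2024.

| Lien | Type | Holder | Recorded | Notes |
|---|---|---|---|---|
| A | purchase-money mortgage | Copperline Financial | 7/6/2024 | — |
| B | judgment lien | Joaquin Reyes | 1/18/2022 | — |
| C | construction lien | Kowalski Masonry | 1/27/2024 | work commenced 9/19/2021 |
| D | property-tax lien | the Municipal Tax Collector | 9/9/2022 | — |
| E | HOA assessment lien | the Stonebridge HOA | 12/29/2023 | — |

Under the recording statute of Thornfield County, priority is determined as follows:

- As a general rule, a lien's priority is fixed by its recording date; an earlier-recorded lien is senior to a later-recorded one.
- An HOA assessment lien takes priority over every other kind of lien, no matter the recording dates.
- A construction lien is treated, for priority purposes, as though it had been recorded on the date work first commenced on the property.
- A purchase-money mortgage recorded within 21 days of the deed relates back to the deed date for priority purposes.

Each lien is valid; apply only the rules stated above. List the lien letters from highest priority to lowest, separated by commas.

E, C, B, D, A

Effective dates: A's effective date is the deed date, 6/20/2024; C is treated as recorded 9/19/2021, the work-commencement date.
E is an HOA assessment lien and takes priority over every other lien.
Remaining liens by effective date: C (9/19/2021), B (1/18/2022), D (9/9/2022), A (6/20/2024).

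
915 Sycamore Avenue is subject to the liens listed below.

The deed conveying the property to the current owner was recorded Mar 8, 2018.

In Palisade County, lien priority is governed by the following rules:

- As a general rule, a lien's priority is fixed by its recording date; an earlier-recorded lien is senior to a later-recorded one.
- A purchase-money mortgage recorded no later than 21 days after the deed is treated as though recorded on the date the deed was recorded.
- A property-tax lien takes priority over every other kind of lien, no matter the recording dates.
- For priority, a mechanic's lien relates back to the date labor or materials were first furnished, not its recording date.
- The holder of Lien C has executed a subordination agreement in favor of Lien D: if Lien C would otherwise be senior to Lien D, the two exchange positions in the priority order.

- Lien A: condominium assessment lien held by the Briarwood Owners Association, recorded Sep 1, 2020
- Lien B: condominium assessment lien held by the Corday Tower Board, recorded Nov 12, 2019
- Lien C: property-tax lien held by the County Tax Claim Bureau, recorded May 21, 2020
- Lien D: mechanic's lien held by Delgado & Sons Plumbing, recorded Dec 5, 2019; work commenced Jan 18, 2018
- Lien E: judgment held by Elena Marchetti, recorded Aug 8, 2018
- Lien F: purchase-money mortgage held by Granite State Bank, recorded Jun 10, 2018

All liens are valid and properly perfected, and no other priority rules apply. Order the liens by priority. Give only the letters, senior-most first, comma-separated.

Effective dates after the stated exceptions: D is treated as recorded Jan 18, 2018, the work-commencement date; F was recorded 94 days after the deed — beyond 21 days — so no relation-back applies.
C, as a property-tax lien, has superpriority and ranks first.
Among the remaining liens, by effective date: D (Jan 18, 2018), F (Jun 10, 2018), E (Aug 8, 2018), B (Nov 12, 2019), A (Sep 1, 2020).
C is senior to D before the subordination, so the two trade places.

D, C, F, E, B, A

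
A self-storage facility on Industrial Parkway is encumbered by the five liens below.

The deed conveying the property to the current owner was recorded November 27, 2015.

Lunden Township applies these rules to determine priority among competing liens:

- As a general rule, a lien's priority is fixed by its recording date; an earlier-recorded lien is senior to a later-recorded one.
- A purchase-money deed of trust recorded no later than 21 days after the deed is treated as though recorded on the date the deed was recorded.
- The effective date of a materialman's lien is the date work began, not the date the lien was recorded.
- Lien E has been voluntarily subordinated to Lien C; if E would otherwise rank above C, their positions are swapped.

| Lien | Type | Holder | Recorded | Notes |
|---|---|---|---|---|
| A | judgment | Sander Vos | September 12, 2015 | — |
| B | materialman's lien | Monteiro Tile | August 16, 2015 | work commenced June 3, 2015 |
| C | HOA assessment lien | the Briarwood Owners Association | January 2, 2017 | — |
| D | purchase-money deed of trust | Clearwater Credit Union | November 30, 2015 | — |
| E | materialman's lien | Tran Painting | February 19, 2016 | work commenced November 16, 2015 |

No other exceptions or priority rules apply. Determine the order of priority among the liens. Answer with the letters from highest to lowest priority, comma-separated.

B, A, C, D, E

Adjusting effective dates: B relates back to June 3, 2015 (work commenced); D's effective date is the deed date, November 27, 2015; E's effective date is November 16, 2015, when work began.
By effective date: B (June 3, 2015), A (September 12, 2015), E (November 16, 2015), D (November 27, 2015), C (January 2, 2017).
Because E would otherwise rank above C, the subordination swaps them.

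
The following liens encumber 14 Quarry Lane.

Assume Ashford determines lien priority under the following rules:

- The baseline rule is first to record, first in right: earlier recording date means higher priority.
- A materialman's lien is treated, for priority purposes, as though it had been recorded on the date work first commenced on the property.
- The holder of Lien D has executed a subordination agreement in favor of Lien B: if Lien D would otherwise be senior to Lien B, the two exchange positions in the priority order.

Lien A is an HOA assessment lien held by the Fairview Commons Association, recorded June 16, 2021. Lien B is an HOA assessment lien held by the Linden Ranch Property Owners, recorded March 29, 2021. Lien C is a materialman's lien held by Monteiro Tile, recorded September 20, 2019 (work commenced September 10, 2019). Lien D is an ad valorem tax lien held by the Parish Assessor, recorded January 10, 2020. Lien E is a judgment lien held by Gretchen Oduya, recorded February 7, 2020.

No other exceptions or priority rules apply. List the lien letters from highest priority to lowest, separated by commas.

C, B, E, D, A

First, effective dates: C's effective date is September 10, 2019, when work began.
By effective date: C (September 10, 2019), D (January 10, 2020), E (February 7, 2020), B (March 29, 2021), A (June 16, 2021).
The subordination applies — D was senior to B — so D and B swap.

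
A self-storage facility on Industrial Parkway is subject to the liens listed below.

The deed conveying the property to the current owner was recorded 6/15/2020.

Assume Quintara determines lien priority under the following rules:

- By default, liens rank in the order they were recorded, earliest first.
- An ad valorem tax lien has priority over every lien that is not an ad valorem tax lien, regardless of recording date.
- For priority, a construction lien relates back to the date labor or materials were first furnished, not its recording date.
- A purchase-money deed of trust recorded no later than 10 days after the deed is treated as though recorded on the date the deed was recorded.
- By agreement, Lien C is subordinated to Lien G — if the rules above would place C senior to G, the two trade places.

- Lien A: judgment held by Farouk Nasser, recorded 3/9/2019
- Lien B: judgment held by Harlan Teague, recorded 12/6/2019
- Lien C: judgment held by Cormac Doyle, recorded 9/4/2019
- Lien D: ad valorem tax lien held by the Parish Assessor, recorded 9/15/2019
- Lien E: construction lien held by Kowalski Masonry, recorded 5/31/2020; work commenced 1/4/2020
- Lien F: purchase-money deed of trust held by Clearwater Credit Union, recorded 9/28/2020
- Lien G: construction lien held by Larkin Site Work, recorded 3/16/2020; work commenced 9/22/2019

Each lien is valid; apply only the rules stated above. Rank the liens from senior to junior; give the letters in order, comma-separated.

D, A, G, C, B, E, F

Effective dates: E relates back to 1/4/2020 (work commenced); F missed the 10-day window (105 days after the deed), so its recording date stands; G is treated as recorded 9/22/2019, the work-commencement date.
As an ad valorem tax lien, D is senior to every other lien.
Ordering the rest by effective date: A (3/9/2019), C (9/4/2019), G (9/22/2019), B (12/6/2019), E (1/4/2020), F (9/28/2020).
C is senior to G before the subordination, so the two trade places.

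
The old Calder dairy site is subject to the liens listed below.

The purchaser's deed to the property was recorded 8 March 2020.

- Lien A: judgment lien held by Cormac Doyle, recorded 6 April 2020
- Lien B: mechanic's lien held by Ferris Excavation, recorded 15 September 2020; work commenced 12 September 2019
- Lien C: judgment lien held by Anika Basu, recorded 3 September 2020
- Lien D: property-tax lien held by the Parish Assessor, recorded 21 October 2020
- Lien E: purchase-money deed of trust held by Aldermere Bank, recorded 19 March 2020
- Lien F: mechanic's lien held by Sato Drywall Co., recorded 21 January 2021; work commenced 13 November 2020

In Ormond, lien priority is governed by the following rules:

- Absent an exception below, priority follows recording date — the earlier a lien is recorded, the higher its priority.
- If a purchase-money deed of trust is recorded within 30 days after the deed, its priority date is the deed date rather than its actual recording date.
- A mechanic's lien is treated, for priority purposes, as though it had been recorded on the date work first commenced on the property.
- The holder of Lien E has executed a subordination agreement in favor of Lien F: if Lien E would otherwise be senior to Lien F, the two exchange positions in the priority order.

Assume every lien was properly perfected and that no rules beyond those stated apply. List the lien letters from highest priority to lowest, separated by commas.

B, F, A, C, D, E

Effective dates: B's effective date is 12 September 2019, when work began; E was recorded within the 30-day window, so its effective date is the deed date 8 March 2020; F relates back to 13 November 2020 (work commenced).
By effective date: B (12 September 2019), E (8 March 2020), A (6 April 2020), C (3 September 2020), D (21 October 2020), F (13 November 2020).
E would otherwise be senior to F, so under the subordination agreement E and F exchange positions.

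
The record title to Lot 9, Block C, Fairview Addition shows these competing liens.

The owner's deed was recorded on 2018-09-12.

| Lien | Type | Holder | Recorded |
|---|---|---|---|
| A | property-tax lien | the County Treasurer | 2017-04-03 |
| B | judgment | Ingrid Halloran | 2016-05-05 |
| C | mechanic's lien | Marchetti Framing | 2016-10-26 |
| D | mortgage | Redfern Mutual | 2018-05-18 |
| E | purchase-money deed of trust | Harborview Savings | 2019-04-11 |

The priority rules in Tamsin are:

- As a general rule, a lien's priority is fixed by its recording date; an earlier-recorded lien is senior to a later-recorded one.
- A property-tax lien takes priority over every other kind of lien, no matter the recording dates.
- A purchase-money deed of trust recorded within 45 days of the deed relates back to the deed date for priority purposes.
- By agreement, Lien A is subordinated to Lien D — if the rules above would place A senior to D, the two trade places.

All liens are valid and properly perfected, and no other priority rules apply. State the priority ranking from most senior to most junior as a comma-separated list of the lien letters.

D, B, C, A, E

Adjusting effective dates: E missed the 45-day window (211 days after the deed), so its recording date stands.
As a property-tax lien, A is senior to every other lien.
Among the remaining liens, by effective date: B (2016-05-05), C (2016-10-26), D (2018-05-18), E (2019-04-11).
Because A would otherwise rank above D, the subordination swaps them.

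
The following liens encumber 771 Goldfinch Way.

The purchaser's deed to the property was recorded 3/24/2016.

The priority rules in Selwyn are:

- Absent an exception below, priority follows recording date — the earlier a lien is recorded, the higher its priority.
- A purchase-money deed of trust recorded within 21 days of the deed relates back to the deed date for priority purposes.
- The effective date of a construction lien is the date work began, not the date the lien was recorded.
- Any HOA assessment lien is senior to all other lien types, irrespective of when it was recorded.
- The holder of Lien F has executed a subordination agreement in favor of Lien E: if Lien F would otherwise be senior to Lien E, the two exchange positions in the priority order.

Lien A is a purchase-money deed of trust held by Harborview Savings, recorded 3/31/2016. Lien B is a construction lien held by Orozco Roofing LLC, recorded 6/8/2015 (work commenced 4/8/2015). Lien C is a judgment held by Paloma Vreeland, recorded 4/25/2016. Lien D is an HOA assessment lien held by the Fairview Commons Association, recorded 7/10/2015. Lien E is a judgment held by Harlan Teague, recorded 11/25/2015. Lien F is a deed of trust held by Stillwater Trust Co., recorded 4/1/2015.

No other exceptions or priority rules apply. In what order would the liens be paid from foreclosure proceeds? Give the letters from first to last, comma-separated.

Effective dates: A was recorded within the 21-day window, so its effective date is the deed date 3/24/2016; B is treated as recorded 4/8/2015, the work-commencement date.
As an HOA assessment lien, D is senior to every other lien.
Ordering the rest by effective date: F (4/1/2015), B (4/8/2015), E (11/25/2015), A (3/24/2016), C (4/25/2016).
Because F would otherwise rank above E, the subordination swaps them.

D, E, B, F, A, C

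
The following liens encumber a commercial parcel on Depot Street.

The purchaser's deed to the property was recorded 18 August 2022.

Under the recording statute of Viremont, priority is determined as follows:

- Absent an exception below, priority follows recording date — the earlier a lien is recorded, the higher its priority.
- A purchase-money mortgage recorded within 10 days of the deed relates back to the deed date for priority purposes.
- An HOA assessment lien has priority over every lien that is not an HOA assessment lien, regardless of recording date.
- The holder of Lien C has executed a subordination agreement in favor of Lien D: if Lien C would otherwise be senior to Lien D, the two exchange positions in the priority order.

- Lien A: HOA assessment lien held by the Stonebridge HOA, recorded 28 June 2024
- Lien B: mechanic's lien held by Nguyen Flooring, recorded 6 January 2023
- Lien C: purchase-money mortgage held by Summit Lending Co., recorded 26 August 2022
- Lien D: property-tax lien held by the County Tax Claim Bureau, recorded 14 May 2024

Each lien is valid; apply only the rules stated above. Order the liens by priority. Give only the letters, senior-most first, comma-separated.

Effective dates after the stated exceptions: C's effective date is the deed date, 18 August 2022.
A is an HOA assessment lien, so it outranks all other liens regardless of date.
Remaining liens by effective date: C (18 August 2022), B (6 January 2023), D (14 May 2024).
C would otherwise be senior to D, so under the subordination agreement C and D exchange positions.

A, D, B, C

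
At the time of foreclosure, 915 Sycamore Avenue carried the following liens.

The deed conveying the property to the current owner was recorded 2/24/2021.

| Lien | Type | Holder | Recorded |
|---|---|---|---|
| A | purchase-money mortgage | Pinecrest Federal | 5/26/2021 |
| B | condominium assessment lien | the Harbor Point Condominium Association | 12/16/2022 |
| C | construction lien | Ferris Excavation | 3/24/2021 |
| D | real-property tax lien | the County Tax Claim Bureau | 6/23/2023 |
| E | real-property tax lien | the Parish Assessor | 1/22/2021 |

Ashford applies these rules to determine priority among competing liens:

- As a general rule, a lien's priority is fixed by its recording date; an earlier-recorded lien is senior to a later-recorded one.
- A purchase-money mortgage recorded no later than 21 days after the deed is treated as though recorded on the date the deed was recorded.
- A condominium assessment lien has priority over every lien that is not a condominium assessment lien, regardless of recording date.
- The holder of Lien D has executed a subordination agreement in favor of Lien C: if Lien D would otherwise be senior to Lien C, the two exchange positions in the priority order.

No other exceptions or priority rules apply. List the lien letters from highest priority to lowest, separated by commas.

Effective dates after the stated exceptions: A missed the 21-day window (91 days after the deed), so its recording date stands.
B, as a condominium assessment lien, has superpriority and ranks first.
Remaining liens by effective date: E (1/22/2021), C (3/24/2021), A (5/26/2021), D (6/23/2023).
D already ranks below C; the subordination has no effect.

B, E, C, A, D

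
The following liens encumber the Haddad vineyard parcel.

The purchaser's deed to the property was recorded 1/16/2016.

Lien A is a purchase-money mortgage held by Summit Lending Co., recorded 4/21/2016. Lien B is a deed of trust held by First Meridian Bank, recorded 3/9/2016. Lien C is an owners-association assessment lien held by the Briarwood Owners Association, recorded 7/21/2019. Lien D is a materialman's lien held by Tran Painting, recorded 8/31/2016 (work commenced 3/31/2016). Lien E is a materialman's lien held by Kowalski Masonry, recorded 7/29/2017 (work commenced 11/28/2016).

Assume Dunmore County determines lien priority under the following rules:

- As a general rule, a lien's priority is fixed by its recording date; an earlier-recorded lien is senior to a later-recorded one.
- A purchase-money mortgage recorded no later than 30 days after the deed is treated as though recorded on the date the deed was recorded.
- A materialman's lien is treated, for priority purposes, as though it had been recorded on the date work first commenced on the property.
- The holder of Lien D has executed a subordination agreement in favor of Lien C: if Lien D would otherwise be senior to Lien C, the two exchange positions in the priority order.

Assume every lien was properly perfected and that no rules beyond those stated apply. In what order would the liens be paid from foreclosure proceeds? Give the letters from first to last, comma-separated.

Adjusting effective dates: A missed the 30-day window (96 days after the deed), so its recording date stands; D's effective date is 3/31/2016, when work began; E is treated as recorded 11/28/2016, the work-commencement date.
By effective date, earliest first: B (3/9/2016), D (3/31/2016), A (4/21/2016), E (11/28/2016), C (7/21/2019).
The subordination applies — D was senior to C — so D and C swap.

B, C, A, E, D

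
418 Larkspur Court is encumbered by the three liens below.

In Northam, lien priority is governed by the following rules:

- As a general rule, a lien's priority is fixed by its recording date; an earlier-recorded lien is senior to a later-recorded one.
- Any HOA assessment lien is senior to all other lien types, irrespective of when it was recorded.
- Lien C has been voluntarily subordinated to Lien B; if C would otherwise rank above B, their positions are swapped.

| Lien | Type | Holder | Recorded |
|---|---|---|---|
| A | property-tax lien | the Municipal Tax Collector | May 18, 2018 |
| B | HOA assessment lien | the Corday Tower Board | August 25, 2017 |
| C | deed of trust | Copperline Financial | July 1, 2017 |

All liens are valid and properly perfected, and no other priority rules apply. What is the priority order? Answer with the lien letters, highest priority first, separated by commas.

B is an HOA assessment lien, so it outranks all other liens regardless of date.
Among the remaining liens, by effective date: C (July 1, 2017), A (May 18, 2018).
C is already junior to B, so the subordination agreement changes nothing.

B, C, A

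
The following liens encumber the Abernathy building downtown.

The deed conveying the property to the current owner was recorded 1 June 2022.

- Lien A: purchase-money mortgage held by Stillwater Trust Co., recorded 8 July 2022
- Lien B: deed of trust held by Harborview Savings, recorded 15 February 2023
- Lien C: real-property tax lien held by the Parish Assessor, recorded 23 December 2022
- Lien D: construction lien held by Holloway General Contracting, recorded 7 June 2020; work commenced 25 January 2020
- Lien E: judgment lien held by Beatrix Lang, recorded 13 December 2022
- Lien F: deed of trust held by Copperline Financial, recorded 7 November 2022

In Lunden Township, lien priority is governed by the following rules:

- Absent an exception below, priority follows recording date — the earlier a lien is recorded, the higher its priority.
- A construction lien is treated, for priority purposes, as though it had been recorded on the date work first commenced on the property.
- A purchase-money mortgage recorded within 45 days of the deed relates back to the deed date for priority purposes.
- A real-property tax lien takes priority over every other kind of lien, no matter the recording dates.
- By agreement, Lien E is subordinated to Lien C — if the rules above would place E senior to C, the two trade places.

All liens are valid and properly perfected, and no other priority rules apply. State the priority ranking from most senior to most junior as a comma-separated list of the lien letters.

First, effective dates: A relates back to the deed date 1 June 2022; D is treated as recorded 25 January 2020, the work-commencement date.
C, as a real-property tax lien, has superpriority and ranks first.
The other liens, earliest effective date first: D (25 January 2020), A (1 June 2022), F (7 November 2022), E (13 December 2022), B (15 February 2023).
Since E is not senior to C, the subordination leaves the order unchanged.

C, D, A, F, E, B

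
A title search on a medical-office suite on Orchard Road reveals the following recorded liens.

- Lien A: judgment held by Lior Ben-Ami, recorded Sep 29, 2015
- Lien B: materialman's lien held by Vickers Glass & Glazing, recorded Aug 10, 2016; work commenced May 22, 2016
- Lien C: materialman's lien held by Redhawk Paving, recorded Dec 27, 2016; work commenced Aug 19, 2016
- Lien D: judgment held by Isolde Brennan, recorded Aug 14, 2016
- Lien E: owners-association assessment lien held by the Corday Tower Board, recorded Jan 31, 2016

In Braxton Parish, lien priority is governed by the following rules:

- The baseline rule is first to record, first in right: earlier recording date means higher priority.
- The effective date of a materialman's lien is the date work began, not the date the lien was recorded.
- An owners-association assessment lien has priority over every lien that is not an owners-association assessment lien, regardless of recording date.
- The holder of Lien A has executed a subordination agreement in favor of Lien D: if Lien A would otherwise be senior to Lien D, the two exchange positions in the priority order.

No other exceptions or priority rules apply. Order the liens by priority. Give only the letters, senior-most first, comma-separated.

Effective dates after the stated exceptions: B is treated as recorded May 22, 2016, the work-commencement date; C's effective date is Aug 19, 2016, when work began.
E is an owners-association assessment lien and takes priority over every other lien.
Remaining liens by effective date: A (Sep 29, 2015), B (May 22, 2016), D (Aug 14, 2016), C (Aug 19, 2016).
The subordination applies — A was senior to D — so A and D swap.

E, D, B, A, C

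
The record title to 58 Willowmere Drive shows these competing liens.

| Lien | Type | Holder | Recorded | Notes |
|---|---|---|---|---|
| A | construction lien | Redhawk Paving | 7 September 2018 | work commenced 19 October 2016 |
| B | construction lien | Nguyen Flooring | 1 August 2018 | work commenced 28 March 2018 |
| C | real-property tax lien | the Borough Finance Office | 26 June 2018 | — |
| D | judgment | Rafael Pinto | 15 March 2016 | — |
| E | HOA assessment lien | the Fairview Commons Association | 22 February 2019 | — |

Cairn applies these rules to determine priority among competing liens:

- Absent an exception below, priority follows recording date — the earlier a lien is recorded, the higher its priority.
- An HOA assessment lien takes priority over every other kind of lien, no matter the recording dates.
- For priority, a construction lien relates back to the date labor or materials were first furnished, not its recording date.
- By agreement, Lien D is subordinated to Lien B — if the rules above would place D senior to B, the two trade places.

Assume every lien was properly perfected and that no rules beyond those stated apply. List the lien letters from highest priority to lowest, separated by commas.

E, B, A, D, C

Effective dates: A is treated as recorded 19 October 2016, the work-commencement date; B is treated as recorded 28 March 2018, the work-commencement date.
E is an HOA assessment lien, so it outranks all other liens regardless of date.
Among the remaining liens, by effective date: D (15 March 2016), A (19 October 2016), B (28 March 2018), C (26 June 2018).
The subordination applies — D was senior to B — so D and B swap.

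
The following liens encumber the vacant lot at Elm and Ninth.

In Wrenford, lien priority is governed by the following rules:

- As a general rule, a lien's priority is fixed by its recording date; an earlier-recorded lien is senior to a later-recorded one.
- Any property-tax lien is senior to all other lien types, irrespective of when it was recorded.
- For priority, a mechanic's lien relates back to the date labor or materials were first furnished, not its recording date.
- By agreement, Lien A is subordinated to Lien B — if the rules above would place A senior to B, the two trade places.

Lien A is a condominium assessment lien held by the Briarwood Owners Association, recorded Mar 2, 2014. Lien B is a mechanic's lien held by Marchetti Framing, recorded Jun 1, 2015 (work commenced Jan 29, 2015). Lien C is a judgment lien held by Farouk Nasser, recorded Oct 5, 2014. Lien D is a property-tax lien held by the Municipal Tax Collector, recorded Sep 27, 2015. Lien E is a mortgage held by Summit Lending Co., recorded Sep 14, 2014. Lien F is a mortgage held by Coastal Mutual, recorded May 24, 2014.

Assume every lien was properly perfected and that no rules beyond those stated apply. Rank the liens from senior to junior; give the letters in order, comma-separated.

Effective dates after the stated exceptions: B's effective date is Jan 29, 2015, when work began.
D is a property-tax lien and takes priority over every other lien.
Ordering the rest by effective date: A (Mar 2, 2014), F (May 24, 2014), E (Sep 14, 2014), C (Oct 5, 2014), B (Jan 29, 2015).
A would otherwise be senior to B, so under the subordination agreement A and B exchange positions.

D, B, F, E, C, A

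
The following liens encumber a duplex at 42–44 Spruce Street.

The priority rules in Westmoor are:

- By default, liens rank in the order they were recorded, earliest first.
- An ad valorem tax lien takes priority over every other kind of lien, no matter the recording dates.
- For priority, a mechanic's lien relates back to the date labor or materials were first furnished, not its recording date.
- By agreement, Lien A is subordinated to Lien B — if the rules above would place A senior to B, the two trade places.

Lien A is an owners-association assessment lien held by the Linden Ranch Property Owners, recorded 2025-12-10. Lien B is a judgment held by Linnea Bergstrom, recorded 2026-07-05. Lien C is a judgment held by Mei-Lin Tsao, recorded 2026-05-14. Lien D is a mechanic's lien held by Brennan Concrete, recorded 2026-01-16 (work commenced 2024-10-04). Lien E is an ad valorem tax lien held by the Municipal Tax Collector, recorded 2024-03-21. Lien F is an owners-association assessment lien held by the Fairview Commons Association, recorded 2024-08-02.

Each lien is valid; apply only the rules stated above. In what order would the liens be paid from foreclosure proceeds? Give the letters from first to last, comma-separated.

E, F, D, B, C, A

Adjusting effective dates: D relates back to 2024-10-04 (work commenced).
E, as an ad valorem tax lien, has superpriority and ranks first.
Among the remaining liens, by effective date: F (2024-08-02), D (2024-10-04), A (2025-12-10), C (2026-05-14), B (2026-07-05).
The subordination applies — A was senior to B — so A and B swap.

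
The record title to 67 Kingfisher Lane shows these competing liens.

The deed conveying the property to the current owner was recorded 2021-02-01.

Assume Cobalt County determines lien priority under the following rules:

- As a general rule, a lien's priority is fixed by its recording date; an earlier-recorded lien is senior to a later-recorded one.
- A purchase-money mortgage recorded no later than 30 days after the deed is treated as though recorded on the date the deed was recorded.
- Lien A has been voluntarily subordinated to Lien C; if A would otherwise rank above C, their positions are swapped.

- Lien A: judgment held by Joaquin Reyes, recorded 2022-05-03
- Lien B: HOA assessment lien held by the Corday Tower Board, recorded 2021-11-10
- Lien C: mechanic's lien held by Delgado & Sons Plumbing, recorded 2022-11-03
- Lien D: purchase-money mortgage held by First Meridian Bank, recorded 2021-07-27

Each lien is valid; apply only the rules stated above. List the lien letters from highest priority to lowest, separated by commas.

Effective dates after the stated exceptions: D missed the 30-day window (176 days after the deed), so its recording date stands.
By effective date, earliest first: D (2021-07-27), B (2021-11-10), A (2022-05-03), C (2022-11-03).
The subordination applies — A was senior to C — so A and C swap.

D, B, C, A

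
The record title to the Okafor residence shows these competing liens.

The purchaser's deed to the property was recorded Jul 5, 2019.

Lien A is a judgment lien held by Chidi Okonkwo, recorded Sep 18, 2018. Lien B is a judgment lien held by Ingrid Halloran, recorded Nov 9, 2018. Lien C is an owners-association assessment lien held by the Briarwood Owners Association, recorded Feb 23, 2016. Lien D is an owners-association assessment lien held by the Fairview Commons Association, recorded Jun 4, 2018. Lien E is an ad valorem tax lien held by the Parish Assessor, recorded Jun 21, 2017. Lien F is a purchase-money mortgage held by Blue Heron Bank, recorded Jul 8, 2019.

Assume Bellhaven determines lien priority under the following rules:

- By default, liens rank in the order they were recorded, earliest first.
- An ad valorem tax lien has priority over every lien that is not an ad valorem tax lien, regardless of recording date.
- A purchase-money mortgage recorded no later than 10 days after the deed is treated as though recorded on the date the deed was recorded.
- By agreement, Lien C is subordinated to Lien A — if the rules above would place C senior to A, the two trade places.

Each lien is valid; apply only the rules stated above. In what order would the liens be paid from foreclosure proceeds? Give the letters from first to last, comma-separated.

E, A, D, C, B, F

Adjusting effective dates: F's effective date is the deed date, Jul 5, 2019.
E is an ad valorem tax lien and takes priority over every other lien.
Remaining liens by effective date: C (Feb 23, 2016), D (Jun 4, 2018), A (Sep 18, 2018), B (Nov 9, 2018), F (Jul 5, 2019).
C would otherwise be senior to A, so under the subordination agreement C and A exchange positions.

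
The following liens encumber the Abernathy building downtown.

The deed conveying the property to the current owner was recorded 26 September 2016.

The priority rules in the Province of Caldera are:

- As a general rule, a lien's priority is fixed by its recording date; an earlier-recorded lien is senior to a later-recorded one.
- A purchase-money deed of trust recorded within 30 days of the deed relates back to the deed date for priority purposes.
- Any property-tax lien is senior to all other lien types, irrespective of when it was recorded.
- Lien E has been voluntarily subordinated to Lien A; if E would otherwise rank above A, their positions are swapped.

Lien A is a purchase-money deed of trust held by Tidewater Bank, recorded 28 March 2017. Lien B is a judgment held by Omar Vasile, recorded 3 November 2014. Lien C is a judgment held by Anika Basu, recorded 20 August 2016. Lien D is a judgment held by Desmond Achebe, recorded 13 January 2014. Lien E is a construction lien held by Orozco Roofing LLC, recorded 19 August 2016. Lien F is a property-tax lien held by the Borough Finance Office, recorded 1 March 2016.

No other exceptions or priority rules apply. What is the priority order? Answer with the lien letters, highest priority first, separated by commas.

Effective dates: A missed the 30-day window (183 days after the deed), so its recording date stands.
As a property-tax lien, F is senior to every other lien.
Ordering the rest by effective date: D (13 January 2014), B (3 November 2014), E (19 August 2016), C (20 August 2016), A (28 March 2017).
E is senior to A before the subordination, so the two trade places.

F, D, B, A, C, E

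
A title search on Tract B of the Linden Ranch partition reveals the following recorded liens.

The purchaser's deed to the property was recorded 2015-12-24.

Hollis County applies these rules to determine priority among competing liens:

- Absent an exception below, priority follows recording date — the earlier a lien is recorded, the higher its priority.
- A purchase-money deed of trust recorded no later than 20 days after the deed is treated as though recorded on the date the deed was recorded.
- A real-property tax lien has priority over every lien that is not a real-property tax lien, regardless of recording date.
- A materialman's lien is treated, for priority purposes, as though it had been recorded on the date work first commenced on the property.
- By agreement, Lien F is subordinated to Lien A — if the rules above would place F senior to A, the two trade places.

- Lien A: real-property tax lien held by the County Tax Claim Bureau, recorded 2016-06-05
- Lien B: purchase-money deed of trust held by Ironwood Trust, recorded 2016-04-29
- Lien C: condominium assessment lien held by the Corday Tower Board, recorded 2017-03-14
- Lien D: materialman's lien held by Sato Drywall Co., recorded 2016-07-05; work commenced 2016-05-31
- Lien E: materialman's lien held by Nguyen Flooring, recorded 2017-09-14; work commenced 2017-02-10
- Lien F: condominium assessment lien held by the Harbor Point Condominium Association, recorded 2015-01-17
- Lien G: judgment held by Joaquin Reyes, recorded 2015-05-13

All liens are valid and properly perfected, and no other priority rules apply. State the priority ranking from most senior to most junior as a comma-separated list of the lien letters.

A, F, G, B, D, E, C

Effective dates: B missed the 20-day window (127 days after the deed), so its recording date stands; D relates back to 2016-05-31 (work commenced); E's effective date is 2017-02-10, when work began.
As a real-property tax lien, A is senior to every other lien.
Among the remaining liens, by effective date: F (2015-01-17), G (2015-05-13), B (2016-04-29), D (2016-05-31), E (2017-02-10), C (2017-03-14).
F already ranks below A; the subordination has no effect.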